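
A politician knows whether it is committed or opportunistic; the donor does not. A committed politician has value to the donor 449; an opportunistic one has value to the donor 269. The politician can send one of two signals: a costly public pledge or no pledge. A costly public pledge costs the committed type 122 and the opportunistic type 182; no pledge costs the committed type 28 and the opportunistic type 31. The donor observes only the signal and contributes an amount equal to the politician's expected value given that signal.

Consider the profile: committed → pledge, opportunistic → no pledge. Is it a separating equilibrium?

If types separate, pledge earns payment 449 and no pledge earns 269.
Committed: pledge gives 449 − 122 = 327; no pledge gives 269 − 28 = 241. No deviation. ✓
Opportunistic: no pledge gives 269 − 31 = 238; pledge gives 449 − 182 = 267. Would deviate. ✗

No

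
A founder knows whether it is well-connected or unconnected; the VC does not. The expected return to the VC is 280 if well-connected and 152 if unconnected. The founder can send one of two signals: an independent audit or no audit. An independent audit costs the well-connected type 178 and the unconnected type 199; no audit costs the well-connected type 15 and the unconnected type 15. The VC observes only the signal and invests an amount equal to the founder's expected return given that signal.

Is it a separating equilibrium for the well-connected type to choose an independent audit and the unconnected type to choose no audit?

No

Under separation the VC infers type exactly: audit → well-connected (pays 280), no audit → unconnected (pays 152).
Well-connected: audit gives 280 − 178 = 102; no audit gives 152 − 15 = 137. Would deviate. ✗
Unconnected: no audit gives 152 − 15 = 137; audit gives 280 − 199 = 81. No deviation. ✓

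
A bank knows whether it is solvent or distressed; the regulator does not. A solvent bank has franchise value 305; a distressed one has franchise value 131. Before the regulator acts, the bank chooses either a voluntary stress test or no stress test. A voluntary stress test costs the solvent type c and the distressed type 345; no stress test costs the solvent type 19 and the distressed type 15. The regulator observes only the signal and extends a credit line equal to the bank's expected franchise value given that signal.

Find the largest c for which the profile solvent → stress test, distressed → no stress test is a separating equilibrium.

193

Under separation: stress test → solvent (pays 305); no stress test → distressed (pays 131).
Distressed: 131 − 15 = 116 ≥ 305 − 345 = -40. Holds regardless of c. ✓
Solvent: 305 − c ≥ 131 − 19, so c ≤ 305 − 112 = 193.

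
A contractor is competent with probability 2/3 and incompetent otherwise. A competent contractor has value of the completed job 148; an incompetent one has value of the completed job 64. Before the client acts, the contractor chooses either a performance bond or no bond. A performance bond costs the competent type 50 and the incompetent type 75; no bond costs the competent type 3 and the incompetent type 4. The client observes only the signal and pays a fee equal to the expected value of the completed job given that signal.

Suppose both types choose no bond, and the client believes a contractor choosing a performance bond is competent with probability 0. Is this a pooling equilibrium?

Yes

At the pooled signal (no bond) the client holds the prior 2/3 and pays 2/3·148 + 1/3·64 = 120. Off-path (bond) belief 0 gives 0·148 + 1·64 = 64.
Competent: no bond gives 120 − 3 = 117; bond gives 64 − 50 = 14. Stays. ✓
Incompetent: no bond gives 120 − 4 = 116; bond gives 64 − 75 = -11. Stays. ✓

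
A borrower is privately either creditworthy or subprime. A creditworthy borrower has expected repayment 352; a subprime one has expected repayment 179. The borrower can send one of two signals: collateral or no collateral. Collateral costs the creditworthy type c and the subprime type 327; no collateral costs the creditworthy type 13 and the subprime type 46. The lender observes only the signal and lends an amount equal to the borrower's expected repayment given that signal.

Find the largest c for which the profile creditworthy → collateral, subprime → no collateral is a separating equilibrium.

Under separation: collateral → creditworthy (pays 352); no collateral → subprime (pays 179).
Subprime: 179 − 46 = 133 ≥ 352 − 327 = 25. Holds regardless of c. ✓
Creditworthy: 352 − c ≥ 179 − 13, so c ≤ 352 − 166 = 186.

186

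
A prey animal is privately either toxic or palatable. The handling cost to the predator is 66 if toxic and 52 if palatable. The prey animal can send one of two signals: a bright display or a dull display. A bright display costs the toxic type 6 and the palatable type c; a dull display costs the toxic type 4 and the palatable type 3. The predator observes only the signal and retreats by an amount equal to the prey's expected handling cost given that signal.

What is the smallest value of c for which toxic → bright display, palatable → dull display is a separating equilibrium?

Under separation: bright display → toxic (pays 66); dull display → palatable (pays 52).
Toxic: 66 − 6 = 60 ≥ 52 − 4 = 48. Holds regardless of c. ✓
Palatable: 52 − 3 ≥ 66 − c, so c ≥ 66 − 49 = 17.

17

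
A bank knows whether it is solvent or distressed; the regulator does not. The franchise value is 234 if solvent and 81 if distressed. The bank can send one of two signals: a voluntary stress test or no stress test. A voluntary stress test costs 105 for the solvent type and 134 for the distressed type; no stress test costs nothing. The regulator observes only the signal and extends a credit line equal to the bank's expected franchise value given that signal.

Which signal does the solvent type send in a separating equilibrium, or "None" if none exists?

None

Try solvent → stress test, distressed → no stress test:
  Under separation the regulator infers type exactly: stress test → solvent (pays 234), no stress test → distressed (pays 81).
  Solvent: stress test gives 234 − 105 = 129; no stress test gives 81 − 0 = 81. No deviation. ✓
  Distressed: no stress test gives 81 − 0 = 81; stress test gives 234 − 134 = 100. Would deviate. ✗
Try solvent → no stress test, distressed → stress test:
  Under separation the regulator infers type exactly: no stress test → solvent (pays 234), stress test → distressed (pays 81).
  Solvent: no stress test gives 234 − 0 = 234; stress test gives 81 − 105 = -24. No deviation. ✓
  Distressed: stress test gives 81 − 134 = -53; no stress test gives 234 − 0 = 234. Would deviate. ✗
Neither assignment is incentive-compatible.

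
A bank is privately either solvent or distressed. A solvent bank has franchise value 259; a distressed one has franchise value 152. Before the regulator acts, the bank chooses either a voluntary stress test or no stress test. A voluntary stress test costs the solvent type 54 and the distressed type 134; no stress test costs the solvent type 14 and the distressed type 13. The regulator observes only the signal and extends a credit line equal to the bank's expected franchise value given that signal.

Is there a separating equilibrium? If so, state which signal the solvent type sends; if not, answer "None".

Try solvent → stress test, distressed → no stress test:
  If types separate, stress test earns payment 259 and no stress test earns 152.
  Solvent: stress test gives 259 − 54 = 205; no stress test gives 152 − 14 = 138. No deviation. ✓
  Distressed: no stress test gives 152 − 13 = 139; stress test gives 259 − 134 = 125. No deviation. ✓
Both hold — the solvent type sends stress test.

stress test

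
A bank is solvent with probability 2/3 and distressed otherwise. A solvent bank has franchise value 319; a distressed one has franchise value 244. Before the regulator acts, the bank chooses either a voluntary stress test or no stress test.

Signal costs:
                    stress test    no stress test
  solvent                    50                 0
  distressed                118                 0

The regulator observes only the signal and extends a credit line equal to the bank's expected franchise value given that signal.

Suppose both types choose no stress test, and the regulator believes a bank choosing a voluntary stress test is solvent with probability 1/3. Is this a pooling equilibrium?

Yes

At the pooled signal (no stress test) the regulator holds the prior 2/3 and pays 2/3·319 + 1/3·244 = 294. Off-path (stress test) belief 1/3 gives 1/3·319 + 2/3·244 = 269.
Solvent: no stress test gives 294 − 0 = 294; stress test gives 269 − 50 = 219. Stays. ✓
Distressed: no stress test gives 294 − 0 = 294; stress test gives 269 − 118 = 151. Stays. ✓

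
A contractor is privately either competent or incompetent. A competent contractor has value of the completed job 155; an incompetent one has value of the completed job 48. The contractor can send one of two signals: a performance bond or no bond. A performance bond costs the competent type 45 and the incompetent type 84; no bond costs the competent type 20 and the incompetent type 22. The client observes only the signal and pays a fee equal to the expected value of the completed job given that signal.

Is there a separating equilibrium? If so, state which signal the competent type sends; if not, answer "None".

None

Try competent → bond, incompetent → no bond:
  If types separate, bond earns payment 155 and no bond earns 48.
  Competent: bond gives 155 − 45 = 110; no bond gives 48 − 20 = 28. No deviation. ✓
  Incompetent: no bond gives 48 − 22 = 26; bond gives 155 − 84 = 71. Would deviate. ✗
Try competent → no bond, incompetent → bond:
  If types separate, no bond earns payment 155 and bond earns 48.
  Competent: no bond gives 155 − 20 = 135; bond gives 48 − 45 = 3. No deviation. ✓
  Incompetent: bond gives 48 − 84 = -36; no bond gives 155 − 22 = 133. Would deviate. ✗
Neither assignment is incentive-compatible.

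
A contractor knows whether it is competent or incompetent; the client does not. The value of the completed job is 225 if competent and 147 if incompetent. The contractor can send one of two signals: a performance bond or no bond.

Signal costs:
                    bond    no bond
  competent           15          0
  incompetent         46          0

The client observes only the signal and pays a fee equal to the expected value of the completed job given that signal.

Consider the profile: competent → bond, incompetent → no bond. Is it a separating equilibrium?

No

Under separation the client infers type exactly: bond → competent (pays 225), no bond → incompetent (pays 147).
Competent: bond gives 225 − 15 = 210; no bond gives 147 − 0 = 147. No deviation. ✓
Incompetent: no bond gives 147 − 0 = 147; bond gives 225 − 46 = 179. Would deviate. ✗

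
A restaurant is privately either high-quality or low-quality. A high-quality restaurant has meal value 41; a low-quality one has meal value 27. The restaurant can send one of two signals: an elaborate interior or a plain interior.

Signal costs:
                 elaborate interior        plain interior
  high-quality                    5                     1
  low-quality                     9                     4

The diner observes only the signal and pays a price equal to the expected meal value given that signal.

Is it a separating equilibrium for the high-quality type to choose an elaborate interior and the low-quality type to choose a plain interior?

No

Under separation the diner infers type exactly: elaborate interior → high-quality (pays 41), plain interior → low-quality (pays 27).
High-quality: elaborate interior gives 41 − 5 = 36; plain interior gives 27 − 1 = 26. No deviation. ✓
Low-quality: plain interior gives 27 − 4 = 23; elaborate interior gives 41 − 9 = 32. Would deviate. ✗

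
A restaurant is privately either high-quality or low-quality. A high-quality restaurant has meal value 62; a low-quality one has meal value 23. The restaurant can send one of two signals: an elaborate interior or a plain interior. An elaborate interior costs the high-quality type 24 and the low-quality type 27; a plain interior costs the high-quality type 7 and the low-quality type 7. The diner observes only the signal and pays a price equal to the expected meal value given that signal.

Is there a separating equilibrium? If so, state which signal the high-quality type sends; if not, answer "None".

Try high-quality → elaborate interior, low-quality → plain interior:
  If types separate, elaborate interior earns payment 62 and plain interior earns 23.
  High-quality: elaborate interior gives 62 − 24 = 38; plain interior gives 23 − 7 = 16. No deviation. ✓
  Low-quality: plain interior gives 23 − 7 = 16; elaborate interior gives 62 − 27 = 35. Would deviate. ✗
Try high-quality → plain interior, low-quality → elaborate interior:
  If types separate, plain interior earns payment 62 and elaborate interior earns 23.
  High-quality: plain interior gives 62 − 7 = 55; elaborate interior gives 23 − 24 = -1. No deviation. ✓
  Low-quality: elaborate interior gives 23 − 27 = -4; plain interior gives 62 − 7 = 55. Would deviate. ✗
Neither assignment is incentive-compatible.

None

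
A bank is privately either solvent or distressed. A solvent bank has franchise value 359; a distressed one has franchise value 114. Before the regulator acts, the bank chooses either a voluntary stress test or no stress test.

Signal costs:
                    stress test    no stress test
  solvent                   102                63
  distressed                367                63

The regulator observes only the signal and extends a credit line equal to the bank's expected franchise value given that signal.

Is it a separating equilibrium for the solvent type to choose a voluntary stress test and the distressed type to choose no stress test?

If types separate, stress test earns payment 359 and no stress test earns 114.
Solvent: stress test gives 359 − 102 = 257; no stress test gives 114 − 63 = 51. No deviation. ✓
Distressed: no stress test gives 114 − 63 = 51; stress test gives 359 − 367 = -8. No deviation. ✓
Neither type gains from mimicking the other.

Yes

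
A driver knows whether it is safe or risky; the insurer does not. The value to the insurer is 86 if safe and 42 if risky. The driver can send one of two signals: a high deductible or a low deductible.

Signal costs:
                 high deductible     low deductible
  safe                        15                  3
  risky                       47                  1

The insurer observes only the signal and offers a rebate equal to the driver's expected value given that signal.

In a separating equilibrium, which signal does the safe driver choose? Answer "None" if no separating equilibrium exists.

high deductible

Try safe → high deductible, risky → low deductible:
  Under separation the insurer infers type exactly: high deductible → safe (pays 86), low deductible → risky (pays 42).
  Safe: high deductible gives 86 − 15 = 71; low deductible gives 42 − 3 = 39. No deviation. ✓
  Risky: low deductible gives 42 − 1 = 41; high deductible gives 86 − 47 = 39. No deviation. ✓
Both hold — the safe type sends high deductible.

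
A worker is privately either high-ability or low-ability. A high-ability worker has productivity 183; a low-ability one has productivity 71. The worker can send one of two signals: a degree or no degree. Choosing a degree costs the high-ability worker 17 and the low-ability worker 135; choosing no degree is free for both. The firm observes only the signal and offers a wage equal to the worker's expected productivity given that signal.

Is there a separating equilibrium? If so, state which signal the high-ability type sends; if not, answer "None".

Try high-ability → degree, low-ability → no degree:
  If types separate, degree earns payment 183 and no degree earns 71.
  High-ability: degree gives 183 − 17 = 166; no degree gives 71 − 0 = 71. No deviation. ✓
  Low-ability: no degree gives 71 − 0 = 71; degree gives 183 − 135 = 48. No deviation. ✓
Both hold — the high-ability type sends degree.

degree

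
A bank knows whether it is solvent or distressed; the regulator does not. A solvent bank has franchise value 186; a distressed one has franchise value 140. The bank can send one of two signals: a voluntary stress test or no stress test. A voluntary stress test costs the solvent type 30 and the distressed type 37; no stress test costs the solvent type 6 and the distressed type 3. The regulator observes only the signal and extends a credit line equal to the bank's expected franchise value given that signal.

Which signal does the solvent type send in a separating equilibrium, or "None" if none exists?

Try solvent → stress test, distressed → no stress test:
  Under separation the regulator infers type exactly: stress test → solvent (pays 186), no stress test → distressed (pays 140).
  Solvent: stress test gives 186 − 30 = 156; no stress test gives 140 − 6 = 134. No deviation. ✓
  Distressed: no stress test gives 140 − 3 = 137; stress test gives 186 − 37 = 149. Would deviate. ✗
Try solvent → no stress test, distressed → stress test:
  Under separation the regulator infers type exactly: no stress test → solvent (pays 186), stress test → distressed (pays 140).
  Solvent: no stress test gives 186 − 6 = 180; stress test gives 140 − 30 = 110. No deviation. ✓
  Distressed: stress test gives 140 − 37 = 103; no stress test gives 186 − 3 = 183. Would deviate. ✗
Neither assignment is incentive-compatible.

None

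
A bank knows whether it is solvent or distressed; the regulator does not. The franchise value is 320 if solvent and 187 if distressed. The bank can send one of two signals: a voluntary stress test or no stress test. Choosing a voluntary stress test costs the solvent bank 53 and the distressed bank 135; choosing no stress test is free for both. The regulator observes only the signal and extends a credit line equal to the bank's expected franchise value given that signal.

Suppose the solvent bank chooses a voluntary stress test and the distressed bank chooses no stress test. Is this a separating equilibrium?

Under separation the regulator infers type exactly: stress test → solvent (pays 320), no stress test → distressed (pays 187).
Solvent: stress test gives 320 − 53 = 267; no stress test gives 187 − 0 = 187. No deviation. ✓
Distressed: no stress test gives 187 − 0 = 187; stress test gives 320 − 135 = 185. No deviation. ✓
Neither type gains from mimicking the other.

Yes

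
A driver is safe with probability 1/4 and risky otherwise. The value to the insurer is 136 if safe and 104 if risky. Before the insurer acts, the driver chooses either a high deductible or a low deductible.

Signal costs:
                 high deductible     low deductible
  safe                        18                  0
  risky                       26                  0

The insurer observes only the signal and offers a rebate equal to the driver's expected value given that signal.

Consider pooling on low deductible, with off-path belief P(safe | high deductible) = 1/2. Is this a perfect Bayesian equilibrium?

On the equilibrium path (low deductible) the insurer holds the prior 1/4 and pays 1/4·136 + 3/4·104 = 112. Off-path (high deductible) belief 1/2 gives 1/2·136 + 1/2·104 = 120.
Safe: low deductible gives 112 − 0 = 112; high deductible gives 120 − 18 = 102. Stays. ✓
Risky: low deductible gives 112 − 0 = 112; high deductible gives 120 − 26 = 94. Stays. ✓
Beliefs are Bayes-consistent on-path and both types best-respond.

Yes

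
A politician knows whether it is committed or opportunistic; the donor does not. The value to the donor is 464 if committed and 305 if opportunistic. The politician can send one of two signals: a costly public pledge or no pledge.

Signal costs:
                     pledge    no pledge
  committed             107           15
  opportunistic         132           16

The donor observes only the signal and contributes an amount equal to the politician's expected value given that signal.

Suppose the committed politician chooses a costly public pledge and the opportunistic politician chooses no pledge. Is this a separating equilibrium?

If types separate, pledge earns payment 464 and no pledge earns 305.
Committed: pledge gives 464 − 107 = 357; no pledge gives 305 − 15 = 290. No deviation. ✓
Opportunistic: no pledge gives 305 − 16 = 289; pledge gives 464 − 132 = 332. Would deviate. ✗

No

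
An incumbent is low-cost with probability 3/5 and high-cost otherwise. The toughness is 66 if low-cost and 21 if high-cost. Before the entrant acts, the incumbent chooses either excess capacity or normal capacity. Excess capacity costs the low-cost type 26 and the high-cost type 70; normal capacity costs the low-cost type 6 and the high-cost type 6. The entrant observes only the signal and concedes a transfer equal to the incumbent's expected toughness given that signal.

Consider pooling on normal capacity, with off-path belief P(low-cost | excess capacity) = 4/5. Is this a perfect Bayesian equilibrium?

On the equilibrium path (normal capacity) the entrant holds the prior 3/5 and pays 3/5·66 + 2/5·21 = 48. Off-path (excess capacity) belief 4/5 gives 4/5·66 + 1/5·21 = 57.
Low-cost: normal capacity gives 48 − 6 = 42; excess capacity gives 57 − 26 = 31. Stays. ✓
High-cost: normal capacity gives 48 − 6 = 42; excess capacity gives 57 − 70 = -13. Stays. ✓
Beliefs are Bayes-consistent on-path and both types best-respond.

Yes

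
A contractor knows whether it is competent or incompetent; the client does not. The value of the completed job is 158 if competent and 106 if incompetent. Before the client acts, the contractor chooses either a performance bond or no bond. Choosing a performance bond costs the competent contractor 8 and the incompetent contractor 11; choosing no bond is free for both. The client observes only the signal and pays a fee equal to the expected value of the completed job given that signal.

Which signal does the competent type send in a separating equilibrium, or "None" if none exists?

None

Try competent → bond, incompetent → no bond:
  Under separation the client infers type exactly: bond → competent (pays 158), no bond → incompetent (pays 106).
  Competent: bond gives 158 − 8 = 150; no bond gives 106 − 0 = 106. No deviation. ✓
  Incompetent: no bond gives 106 − 0 = 106; bond gives 158 − 11 = 147. Would deviate. ✗
Try competent → no bond, incompetent → bond:
  Under separation the client infers type exactly: no bond → competent (pays 158), bond → incompetent (pays 106).
  Competent: no bond gives 158 − 0 = 158; bond gives 106 − 8 = 98. No deviation. ✓
  Incompetent: bond gives 106 − 11 = 95; no bond gives 158 − 0 = 158. Would deviate. ✗
Neither assignment is incentive-compatible.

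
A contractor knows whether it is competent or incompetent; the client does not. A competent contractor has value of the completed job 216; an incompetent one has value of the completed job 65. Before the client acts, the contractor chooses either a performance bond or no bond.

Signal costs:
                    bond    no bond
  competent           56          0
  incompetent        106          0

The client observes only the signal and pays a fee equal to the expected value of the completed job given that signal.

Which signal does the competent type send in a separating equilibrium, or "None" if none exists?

Try competent → bond, incompetent → no bond:
  Under separation the client infers type exactly: bond → competent (pays 216), no bond → incompetent (pays 65).
  Competent: bond gives 216 − 56 = 160; no bond gives 65 − 0 = 65. No deviation. ✓
  Incompetent: no bond gives 65 − 0 = 65; bond gives 216 − 106 = 110. Would deviate. ✗
Try competent → no bond, incompetent → bond:
  Under separation the client infers type exactly: no bond → competent (pays 216), bond → incompetent (pays 65).
  Competent: no bond gives 216 − 0 = 216; bond gives 65 − 56 = 9. No deviation. ✓
  Incompetent: bond gives 65 − 106 = -41; no bond gives 216 − 0 = 216. Would deviate. ✗
Neither assignment is incentive-compatible.

None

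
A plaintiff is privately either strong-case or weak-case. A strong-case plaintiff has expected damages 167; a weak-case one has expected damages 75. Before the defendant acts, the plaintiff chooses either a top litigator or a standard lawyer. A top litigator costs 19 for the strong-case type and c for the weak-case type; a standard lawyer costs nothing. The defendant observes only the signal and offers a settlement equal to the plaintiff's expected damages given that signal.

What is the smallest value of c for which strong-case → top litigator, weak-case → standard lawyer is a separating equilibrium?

Under separation: top litigator → strong-case (pays 167); standard lawyer → weak-case (pays 75).
Strong-case: 167 − 19 = 148 ≥ 75 − 0 = 75. Holds regardless of c. ✓
Weak-case: 75 − 0 ≥ 167 − c, so c ≥ 167 − 75 = 92.

92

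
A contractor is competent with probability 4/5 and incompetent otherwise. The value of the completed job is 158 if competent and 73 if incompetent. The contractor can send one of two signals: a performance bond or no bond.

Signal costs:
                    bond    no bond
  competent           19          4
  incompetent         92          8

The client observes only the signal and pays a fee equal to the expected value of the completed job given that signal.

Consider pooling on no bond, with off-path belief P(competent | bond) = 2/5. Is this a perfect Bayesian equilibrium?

Yes

On the equilibrium path (no bond) the client holds the prior 4/5 and pays 4/5·158 + 1/5·73 = 141. Off-path (bond) belief 2/5 gives 2/5·158 + 3/5·73 = 107.
Competent: no bond gives 141 − 4 = 137; bond gives 107 − 19 = 88. Stays. ✓
Incompetent: no bond gives 141 − 8 = 133; bond gives 107 − 92 = 15. Stays. ✓
Beliefs are Bayes-consistent on-path and both types best-respond.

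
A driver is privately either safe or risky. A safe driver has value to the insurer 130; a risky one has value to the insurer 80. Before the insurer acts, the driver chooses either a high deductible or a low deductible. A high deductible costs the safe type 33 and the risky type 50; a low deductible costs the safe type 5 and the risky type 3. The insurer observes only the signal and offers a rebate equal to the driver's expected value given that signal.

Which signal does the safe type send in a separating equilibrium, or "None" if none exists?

None

Try safe → high deductible, risky → low deductible:
  Under separation the insurer infers type exactly: high deductible → safe (pays 130), low deductible → risky (pays 80).
  Safe: high deductible gives 130 − 33 = 97; low deductible gives 80 − 5 = 75. No deviation. ✓
  Risky: low deductible gives 80 − 3 = 77; high deductible gives 130 − 50 = 80. Would deviate. ✗
Try safe → low deductible, risky → high deductible:
  Under separation the insurer infers type exactly: low deductible → safe (pays 130), high deductible → risky (pays 80).
  Safe: low deductible gives 130 − 5 = 125; high deductible gives 80 − 33 = 47. No deviation. ✓
  Risky: high deductible gives 80 − 50 = 30; low deductible gives 130 − 3 = 127. Would deviate. ✗
Neither assignment is incentive-compatible.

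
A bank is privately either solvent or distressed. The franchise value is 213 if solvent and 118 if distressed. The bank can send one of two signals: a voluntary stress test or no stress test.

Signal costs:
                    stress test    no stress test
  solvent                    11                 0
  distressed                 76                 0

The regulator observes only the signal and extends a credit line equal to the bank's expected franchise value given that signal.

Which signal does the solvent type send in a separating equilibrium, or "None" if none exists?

None

Try solvent → stress test, distressed → no stress test:
  Under separation the regulator infers type exactly: stress test → solvent (pays 213), no stress test → distressed (pays 118).
  Solvent: stress test gives 213 − 11 = 202; no stress test gives 118 − 0 = 118. No deviation. ✓
  Distressed: no stress test gives 118 − 0 = 118; stress test gives 213 − 76 = 137. Would deviate. ✗
Try solvent → no stress test, distressed → stress test:
  Under separation the regulator infers type exactly: no stress test → solvent (pays 213), stress test → distressed (pays 118).
  Solvent: no stress test gives 213 − 0 = 213; stress test gives 118 − 11 = 107. No deviation. ✓
  Distressed: stress test gives 118 − 76 = 42; no stress test gives 213 − 0 = 213. Would deviate. ✗
Neither assignment is incentive-compatible.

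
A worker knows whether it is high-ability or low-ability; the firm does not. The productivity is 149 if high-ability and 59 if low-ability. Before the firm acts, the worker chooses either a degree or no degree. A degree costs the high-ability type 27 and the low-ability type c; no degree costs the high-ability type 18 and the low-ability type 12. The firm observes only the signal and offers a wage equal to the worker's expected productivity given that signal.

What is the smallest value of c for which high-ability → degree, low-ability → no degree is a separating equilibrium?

102

Under separation: degree → high-ability (pays 149); no degree → low-ability (pays 59).
High-ability: 149 − 27 = 122 ≥ 59 − 18 = 41. Holds regardless of c. ✓
Low-ability: 59 − 12 ≥ 149 − c, so c ≥ 149 − 47 = 102.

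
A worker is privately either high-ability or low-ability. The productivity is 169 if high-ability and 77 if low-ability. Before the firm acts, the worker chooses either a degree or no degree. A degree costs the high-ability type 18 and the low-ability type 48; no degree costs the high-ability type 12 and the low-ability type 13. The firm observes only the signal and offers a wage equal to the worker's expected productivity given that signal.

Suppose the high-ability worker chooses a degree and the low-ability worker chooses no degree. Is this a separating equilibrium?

If types separate, degree earns payment 169 and no degree earns 77.
High-ability: degree gives 169 − 18 = 151; no degree gives 77 − 12 = 65. No deviation. ✓
Low-ability: no degree gives 77 − 13 = 64; degree gives 169 − 48 = 121. Would deviate. ✗

No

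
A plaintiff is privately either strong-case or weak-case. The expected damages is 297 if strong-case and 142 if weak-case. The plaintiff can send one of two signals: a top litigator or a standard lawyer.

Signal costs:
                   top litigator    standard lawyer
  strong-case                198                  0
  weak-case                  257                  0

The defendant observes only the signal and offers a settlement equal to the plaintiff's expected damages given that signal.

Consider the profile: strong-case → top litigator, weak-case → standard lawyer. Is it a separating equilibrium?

No

Under separation the defendant infers type exactly: top litigator → strong-case (pays 297), standard lawyer → weak-case (pays 142).
Strong-case: top litigator gives 297 − 198 = 99; standard lawyer gives 142 − 0 = 142. Would deviate. ✗
Weak-case: standard lawyer gives 142 − 0 = 142; top litigator gives 297 − 257 = 40. No deviation. ✓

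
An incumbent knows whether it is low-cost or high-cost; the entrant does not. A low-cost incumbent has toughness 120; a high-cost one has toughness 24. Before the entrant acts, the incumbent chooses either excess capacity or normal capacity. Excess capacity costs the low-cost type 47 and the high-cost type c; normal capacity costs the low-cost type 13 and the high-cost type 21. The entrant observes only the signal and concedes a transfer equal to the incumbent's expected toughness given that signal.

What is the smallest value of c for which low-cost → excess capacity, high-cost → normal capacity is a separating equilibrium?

117

Under separation: excess capacity → low-cost (pays 120); normal capacity → high-cost (pays 24).
Low-cost: 120 − 47 = 73 ≥ 24 − 13 = 11. Holds regardless of c. ✓
High-cost: 24 − 21 ≥ 120 − c, so c ≥ 120 − 3 = 117.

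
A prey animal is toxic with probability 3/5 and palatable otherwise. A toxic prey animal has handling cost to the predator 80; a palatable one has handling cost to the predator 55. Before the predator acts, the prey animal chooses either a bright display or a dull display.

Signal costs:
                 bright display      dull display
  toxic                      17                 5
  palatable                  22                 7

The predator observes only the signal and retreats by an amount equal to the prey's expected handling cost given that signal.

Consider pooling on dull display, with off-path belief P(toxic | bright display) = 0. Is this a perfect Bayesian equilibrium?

Yes

On the equilibrium path (dull display) the predator holds the prior 3/5 and pays 3/5·80 + 2/5·55 = 70. Off-path (bright display) belief 0 gives 0·80 + 1·55 = 55.
Toxic: dull display gives 70 − 5 = 65; bright display gives 55 − 17 = 38. Stays. ✓
Palatable: dull display gives 70 − 7 = 63; bright display gives 55 − 22 = 33. Stays. ✓
Beliefs are Bayes-consistent on-path and both types best-respond.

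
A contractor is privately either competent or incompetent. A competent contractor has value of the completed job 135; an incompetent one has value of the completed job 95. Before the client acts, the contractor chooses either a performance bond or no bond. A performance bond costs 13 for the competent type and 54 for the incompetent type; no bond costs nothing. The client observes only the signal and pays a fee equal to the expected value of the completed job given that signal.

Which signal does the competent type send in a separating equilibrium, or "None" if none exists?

Try competent → bond, incompetent → no bond:
  If types separate, bond earns payment 135 and no bond earns 95.
  Competent: bond gives 135 − 13 = 122; no bond gives 95 − 0 = 95. No deviation. ✓
  Incompetent: no bond gives 95 − 0 = 95; bond gives 135 − 54 = 81. No deviation. ✓
Both hold — the competent type sends bond.

bond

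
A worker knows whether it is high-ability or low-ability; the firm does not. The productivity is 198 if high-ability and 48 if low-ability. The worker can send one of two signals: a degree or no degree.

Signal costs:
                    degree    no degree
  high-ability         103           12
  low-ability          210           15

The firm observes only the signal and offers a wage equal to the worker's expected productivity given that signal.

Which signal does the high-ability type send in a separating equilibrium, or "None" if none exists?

Try high-ability → degree, low-ability → no degree:
  If types separate, degree earns payment 198 and no degree earns 48.
  High-ability: degree gives 198 − 103 = 95; no degree gives 48 − 12 = 36. No deviation. ✓
  Low-ability: no degree gives 48 − 15 = 33; degree gives 198 − 210 = -12. No deviation. ✓
Both hold — the high-ability type sends degree.

degree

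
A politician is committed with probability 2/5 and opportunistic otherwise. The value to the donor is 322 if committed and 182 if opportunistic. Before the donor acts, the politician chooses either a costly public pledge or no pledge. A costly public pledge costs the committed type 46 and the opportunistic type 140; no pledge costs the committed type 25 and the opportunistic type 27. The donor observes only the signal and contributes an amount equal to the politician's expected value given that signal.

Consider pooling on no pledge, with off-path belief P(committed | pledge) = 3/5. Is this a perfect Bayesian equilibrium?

No

On the equilibrium path (no pledge) the donor holds the prior 2/5 and pays 2/5·322 + 3/5·182 = 238. Off-path (pledge) belief 3/5 gives 3/5·322 + 2/5·182 = 266.
Committed: no pledge gives 238 − 25 = 213; pledge gives 266 − 46 = 220. Deviates. ✗
Opportunistic: no pledge gives 238 − 27 = 211; pledge gives 266 − 140 = 126. Stays. ✓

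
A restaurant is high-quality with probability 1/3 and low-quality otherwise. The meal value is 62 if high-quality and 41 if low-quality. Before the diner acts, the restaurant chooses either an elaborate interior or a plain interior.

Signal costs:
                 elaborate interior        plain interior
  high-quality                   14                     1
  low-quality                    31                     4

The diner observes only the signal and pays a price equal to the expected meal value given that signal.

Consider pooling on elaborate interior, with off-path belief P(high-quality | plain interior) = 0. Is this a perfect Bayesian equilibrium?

No

At the pooled signal (elaborate interior) the diner holds the prior 1/3 and pays 1/3·62 + 2/3·41 = 48. Off-path (plain interior) belief 0 gives 0·62 + 1·41 = 41.
High-quality: elaborate interior gives 48 − 14 = 34; plain interior gives 41 − 1 = 40. Deviates. ✗
Low-quality: elaborate interior gives 48 − 31 = 17; plain interior gives 41 − 4 = 37. Deviates. ✗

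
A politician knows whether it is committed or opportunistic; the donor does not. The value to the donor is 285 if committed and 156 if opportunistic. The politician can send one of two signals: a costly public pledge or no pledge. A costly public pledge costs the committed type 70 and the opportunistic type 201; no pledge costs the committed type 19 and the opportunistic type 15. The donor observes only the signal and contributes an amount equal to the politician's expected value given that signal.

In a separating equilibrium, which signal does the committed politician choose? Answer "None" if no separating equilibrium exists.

Try committed → pledge, opportunistic → no pledge:
  If types separate, pledge earns payment 285 and no pledge earns 156.
  Committed: pledge gives 285 − 70 = 215; no pledge gives 156 − 19 = 137. No deviation. ✓
  Opportunistic: no pledge gives 156 − 15 = 141; pledge gives 285 − 201 = 84. No deviation. ✓
Both hold — the committed type sends pledge.

pledge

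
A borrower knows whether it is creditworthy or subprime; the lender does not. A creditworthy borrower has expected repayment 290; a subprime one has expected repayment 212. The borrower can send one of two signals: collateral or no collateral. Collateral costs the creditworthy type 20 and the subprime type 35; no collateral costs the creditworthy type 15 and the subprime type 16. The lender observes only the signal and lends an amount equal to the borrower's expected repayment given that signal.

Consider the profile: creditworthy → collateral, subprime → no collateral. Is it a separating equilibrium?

If types separate, collateral earns payment 290 and no collateral earns 212.
Creditworthy: collateral gives 290 − 20 = 270; no collateral gives 212 − 15 = 197. No deviation. ✓
Subprime: no collateral gives 212 − 16 = 196; collateral gives 290 − 35 = 255. Would deviate. ✗

No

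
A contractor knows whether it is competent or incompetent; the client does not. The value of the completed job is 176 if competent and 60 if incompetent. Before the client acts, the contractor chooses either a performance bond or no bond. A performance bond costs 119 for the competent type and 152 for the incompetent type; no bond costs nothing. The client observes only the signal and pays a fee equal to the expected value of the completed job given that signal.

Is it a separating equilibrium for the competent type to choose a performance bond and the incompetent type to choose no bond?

Under separation the client infers type exactly: bond → competent (pays 176), no bond → incompetent (pays 60).
Competent: bond gives 176 − 119 = 57; no bond gives 60 − 0 = 60. Would deviate. ✗
Incompetent: no bond gives 60 − 0 = 60; bond gives 176 − 152 = 24. No deviation. ✓

No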